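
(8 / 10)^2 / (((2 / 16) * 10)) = 64 / 125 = 0.51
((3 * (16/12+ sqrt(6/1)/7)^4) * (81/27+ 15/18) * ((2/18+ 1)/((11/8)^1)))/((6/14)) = 12335360 * sqrt(6)/392931+ 801860960/8251551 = 174.07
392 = 392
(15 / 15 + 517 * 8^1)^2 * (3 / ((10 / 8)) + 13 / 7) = 364300083 / 5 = 72860016.60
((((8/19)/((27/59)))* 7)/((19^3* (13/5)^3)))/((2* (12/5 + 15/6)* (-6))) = -147500/162340739379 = -0.00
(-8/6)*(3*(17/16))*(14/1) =-119/2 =-59.50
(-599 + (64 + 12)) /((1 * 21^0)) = -523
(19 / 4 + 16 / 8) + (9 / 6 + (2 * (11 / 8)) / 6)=8.71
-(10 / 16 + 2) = -21 / 8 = -2.62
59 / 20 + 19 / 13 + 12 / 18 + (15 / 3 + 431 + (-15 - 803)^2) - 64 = 522210841 / 780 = 669501.08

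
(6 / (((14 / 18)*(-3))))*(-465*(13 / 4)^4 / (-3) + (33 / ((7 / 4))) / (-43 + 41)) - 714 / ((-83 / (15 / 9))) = -23128462703 / 520576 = -44428.60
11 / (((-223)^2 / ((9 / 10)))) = 99 / 497290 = 0.00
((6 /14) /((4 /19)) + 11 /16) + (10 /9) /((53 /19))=3.12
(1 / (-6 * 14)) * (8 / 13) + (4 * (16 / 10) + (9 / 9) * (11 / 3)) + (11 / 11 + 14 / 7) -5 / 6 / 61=2172497 / 166530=13.05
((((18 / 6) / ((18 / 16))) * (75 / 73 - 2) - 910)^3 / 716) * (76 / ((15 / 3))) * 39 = -1971794107597567864 / 3133531935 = -629256107.33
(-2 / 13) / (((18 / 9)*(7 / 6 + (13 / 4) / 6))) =-24 / 533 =-0.05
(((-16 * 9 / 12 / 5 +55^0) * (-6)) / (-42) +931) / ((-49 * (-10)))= 2327 / 1225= 1.90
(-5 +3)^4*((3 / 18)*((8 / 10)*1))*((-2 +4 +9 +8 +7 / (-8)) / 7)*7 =116 / 3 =38.67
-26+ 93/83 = -2065/83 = -24.88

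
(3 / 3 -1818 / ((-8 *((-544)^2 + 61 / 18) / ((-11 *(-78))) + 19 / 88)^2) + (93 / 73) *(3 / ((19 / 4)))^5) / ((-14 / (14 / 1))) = -12236443855259028052171 / 10849957789466014796875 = -1.13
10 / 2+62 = 67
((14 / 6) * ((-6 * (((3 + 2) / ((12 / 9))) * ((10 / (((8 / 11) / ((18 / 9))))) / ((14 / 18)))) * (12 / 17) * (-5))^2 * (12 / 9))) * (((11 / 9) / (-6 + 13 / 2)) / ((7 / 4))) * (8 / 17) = 3881196000000 / 240737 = 16122141.59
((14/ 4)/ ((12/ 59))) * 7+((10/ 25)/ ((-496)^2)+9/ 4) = 226411603/ 1845120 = 122.71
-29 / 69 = -0.42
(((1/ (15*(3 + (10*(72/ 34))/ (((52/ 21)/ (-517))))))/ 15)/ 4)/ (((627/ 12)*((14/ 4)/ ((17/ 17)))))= -442/ 321428524725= -0.00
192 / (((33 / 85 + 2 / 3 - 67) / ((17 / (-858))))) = 0.06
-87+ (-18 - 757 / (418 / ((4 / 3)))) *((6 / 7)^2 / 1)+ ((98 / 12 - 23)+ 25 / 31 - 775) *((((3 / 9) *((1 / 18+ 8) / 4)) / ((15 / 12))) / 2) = -313.87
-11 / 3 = -3.67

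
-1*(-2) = 2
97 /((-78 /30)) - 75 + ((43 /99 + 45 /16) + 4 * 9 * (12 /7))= -6824723 /144144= -47.35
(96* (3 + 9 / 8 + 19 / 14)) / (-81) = -1228 / 189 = -6.50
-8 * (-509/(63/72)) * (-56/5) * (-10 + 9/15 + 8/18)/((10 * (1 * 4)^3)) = 820508/1125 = 729.34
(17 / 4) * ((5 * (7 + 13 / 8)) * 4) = 5865 / 8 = 733.12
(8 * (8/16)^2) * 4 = 8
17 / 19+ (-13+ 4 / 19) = -226 / 19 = -11.89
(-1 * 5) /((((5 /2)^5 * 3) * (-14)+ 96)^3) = 20480 /263239153536969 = 0.00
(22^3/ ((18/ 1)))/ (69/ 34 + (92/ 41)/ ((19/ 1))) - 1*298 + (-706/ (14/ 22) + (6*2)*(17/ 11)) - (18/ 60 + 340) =-573015823801/ 394171470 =-1453.72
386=386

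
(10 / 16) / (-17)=-5 / 136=-0.04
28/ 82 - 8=-314/ 41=-7.66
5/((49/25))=125/49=2.55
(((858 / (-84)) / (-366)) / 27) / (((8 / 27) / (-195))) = -9295 / 13664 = -0.68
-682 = -682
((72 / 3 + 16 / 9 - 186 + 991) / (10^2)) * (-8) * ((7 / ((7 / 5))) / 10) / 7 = -7477 / 1575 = -4.75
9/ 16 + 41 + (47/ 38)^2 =248901/ 5776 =43.09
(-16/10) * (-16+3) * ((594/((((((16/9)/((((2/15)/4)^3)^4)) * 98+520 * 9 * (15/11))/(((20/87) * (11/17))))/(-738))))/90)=-5675384/34868696940000002403375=-0.00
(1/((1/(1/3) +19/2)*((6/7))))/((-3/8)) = -56/225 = -0.25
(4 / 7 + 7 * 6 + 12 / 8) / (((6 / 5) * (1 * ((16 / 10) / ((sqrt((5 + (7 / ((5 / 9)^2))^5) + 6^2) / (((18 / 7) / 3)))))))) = 617 * sqrt(14650696454558) / 36000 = 65601.20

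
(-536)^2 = 287296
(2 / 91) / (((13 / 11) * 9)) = 22 / 10647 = 0.00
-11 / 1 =-11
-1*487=-487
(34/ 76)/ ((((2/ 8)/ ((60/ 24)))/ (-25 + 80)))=4675/ 19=246.05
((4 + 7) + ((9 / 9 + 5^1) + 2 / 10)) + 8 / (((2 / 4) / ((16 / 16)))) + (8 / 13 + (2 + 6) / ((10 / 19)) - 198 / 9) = 1756 / 65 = 27.02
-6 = -6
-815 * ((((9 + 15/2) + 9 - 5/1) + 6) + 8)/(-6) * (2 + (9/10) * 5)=243685/8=30460.62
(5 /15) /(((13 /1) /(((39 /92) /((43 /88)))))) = 22 /989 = 0.02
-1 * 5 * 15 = -75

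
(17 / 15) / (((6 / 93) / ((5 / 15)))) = 527 / 90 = 5.86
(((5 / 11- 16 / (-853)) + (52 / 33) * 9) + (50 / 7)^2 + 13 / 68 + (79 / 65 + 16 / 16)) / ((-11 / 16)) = -553417563196 / 5588467885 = -99.03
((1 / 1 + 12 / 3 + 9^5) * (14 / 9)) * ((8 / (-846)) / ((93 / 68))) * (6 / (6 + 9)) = -449755264 / 1770255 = -254.06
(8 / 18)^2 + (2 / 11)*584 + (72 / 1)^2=4713728 / 891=5290.38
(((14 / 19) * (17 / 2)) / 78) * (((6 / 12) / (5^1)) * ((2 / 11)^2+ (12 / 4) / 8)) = 9401 / 2869152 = 0.00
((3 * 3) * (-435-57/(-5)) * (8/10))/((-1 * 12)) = 6354/25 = 254.16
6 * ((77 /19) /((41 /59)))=27258 /779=34.99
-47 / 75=-0.63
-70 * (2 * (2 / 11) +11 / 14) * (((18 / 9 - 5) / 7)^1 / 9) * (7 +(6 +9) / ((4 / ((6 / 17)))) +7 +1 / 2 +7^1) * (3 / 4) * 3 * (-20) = -5150700 / 1309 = -3934.84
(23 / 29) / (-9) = -23 / 261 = -0.09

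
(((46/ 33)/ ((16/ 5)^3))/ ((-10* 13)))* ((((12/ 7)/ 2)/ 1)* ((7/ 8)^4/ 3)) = -197225/ 3598712832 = -0.00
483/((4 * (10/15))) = 1449/8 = 181.12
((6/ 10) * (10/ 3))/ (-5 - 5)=-1/ 5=-0.20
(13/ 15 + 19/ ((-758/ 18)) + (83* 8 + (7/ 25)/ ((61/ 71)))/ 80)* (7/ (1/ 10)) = 8466668623/ 13871400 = 610.37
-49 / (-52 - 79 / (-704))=34496 / 36529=0.94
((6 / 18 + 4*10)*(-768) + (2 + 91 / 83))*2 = -5141502 / 83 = -61945.81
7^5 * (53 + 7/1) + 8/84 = 21176822/21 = 1008420.10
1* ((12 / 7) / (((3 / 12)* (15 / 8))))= 3.66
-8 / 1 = -8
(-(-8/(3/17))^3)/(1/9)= 838485.33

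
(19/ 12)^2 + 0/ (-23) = 361/ 144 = 2.51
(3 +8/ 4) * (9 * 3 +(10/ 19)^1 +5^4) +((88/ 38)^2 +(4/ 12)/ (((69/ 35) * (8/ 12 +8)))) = 2116476959/ 647634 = 3268.01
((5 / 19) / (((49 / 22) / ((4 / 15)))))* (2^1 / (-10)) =-88 / 13965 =-0.01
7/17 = 0.41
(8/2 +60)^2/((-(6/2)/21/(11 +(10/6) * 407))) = -59293696/3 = -19764565.33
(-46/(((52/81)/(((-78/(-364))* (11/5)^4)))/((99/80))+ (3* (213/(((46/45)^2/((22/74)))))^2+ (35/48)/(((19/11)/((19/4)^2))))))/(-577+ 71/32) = 16949368489893732237312/2335386450895406258578744115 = 0.00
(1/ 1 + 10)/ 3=3.67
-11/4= -2.75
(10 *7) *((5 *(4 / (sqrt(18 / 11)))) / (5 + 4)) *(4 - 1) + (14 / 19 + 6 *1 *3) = 356 / 19 + 700 *sqrt(22) / 9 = 383.55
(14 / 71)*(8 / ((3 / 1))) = 112 / 213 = 0.53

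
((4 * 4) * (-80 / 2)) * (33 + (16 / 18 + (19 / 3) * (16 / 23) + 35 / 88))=-56385680 / 2277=-24763.14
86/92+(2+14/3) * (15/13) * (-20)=-152.91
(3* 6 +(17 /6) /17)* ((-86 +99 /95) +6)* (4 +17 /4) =-8993699 /760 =-11833.81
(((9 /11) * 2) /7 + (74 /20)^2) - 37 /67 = 6898371 /515900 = 13.37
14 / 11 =1.27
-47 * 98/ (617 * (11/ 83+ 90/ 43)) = -349762/ 104273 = -3.35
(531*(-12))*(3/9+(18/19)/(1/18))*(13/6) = -4560582/19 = -240030.63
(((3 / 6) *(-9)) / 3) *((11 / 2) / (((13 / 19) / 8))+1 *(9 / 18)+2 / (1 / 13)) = -7083 / 52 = -136.21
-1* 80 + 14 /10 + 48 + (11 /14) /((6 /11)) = -12247 /420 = -29.16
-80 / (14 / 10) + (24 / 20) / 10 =-57.02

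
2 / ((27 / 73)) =146 / 27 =5.41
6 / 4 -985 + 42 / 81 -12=-994.98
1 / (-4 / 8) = -2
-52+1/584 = -30367/584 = -52.00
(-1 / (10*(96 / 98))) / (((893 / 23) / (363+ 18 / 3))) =-0.97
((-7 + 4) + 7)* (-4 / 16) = -1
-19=-19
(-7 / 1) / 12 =-7 / 12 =-0.58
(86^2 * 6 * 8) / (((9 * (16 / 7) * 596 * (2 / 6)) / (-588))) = -7610484 / 149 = -51077.07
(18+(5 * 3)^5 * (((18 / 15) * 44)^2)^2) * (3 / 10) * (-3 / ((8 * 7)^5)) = -26558558484561 / 2753658880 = -9644.83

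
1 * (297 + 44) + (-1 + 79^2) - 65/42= 276337/42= 6579.45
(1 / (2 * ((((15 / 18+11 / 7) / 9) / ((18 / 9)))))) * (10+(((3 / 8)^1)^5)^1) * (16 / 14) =8853921 / 206848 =42.80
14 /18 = 7 /9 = 0.78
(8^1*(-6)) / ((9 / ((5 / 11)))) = -80 / 33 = -2.42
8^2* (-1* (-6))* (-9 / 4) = -864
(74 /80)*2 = 37 /20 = 1.85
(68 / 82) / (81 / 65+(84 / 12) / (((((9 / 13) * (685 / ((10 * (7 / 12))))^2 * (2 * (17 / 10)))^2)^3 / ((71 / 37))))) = 99816972450113567775851020974608960306617586507489280 / 149996454980464777639638571815528748018196517882015353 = 0.67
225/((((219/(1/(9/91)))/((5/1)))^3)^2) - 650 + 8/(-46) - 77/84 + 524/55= -21146778655275917223522013/32963077617076048747140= -641.53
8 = 8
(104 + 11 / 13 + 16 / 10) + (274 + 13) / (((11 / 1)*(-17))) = 1275198 / 12155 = 104.91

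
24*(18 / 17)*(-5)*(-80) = 172800 / 17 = 10164.71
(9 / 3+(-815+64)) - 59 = -807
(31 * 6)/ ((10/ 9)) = 837/ 5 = 167.40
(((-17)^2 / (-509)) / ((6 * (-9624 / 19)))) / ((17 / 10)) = 0.00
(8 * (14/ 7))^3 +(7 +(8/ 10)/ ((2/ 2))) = 20519/ 5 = 4103.80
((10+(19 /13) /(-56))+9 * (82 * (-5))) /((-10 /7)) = 2679059 /1040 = 2576.02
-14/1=-14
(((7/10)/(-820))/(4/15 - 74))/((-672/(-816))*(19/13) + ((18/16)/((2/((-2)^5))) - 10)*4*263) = -663/1686744231200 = -0.00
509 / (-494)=-509 / 494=-1.03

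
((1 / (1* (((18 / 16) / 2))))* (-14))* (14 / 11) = -3136 / 99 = -31.68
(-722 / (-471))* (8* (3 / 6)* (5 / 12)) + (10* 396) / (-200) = -17.25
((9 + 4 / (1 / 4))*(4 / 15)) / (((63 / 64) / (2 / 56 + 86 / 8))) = 96640 / 1323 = 73.05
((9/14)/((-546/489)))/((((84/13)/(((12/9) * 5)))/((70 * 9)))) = -36675/98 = -374.23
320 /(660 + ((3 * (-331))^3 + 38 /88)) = -14080 /43082423849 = -0.00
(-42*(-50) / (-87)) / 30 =-70 / 87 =-0.80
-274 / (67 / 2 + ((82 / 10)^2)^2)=-342500 / 5693397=-0.06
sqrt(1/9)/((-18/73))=-1.35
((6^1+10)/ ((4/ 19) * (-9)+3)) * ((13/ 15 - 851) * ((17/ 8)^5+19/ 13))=-41277077117/ 74880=-551243.02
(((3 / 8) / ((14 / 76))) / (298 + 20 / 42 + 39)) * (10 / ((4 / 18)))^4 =36905625 / 1492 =24735.67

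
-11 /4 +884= 3525 /4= 881.25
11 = 11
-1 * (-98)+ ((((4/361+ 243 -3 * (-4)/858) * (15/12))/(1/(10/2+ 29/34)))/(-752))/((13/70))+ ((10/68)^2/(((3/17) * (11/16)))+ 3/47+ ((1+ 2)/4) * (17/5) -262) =-5266876623781/30279986880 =-173.94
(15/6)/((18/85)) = 425/36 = 11.81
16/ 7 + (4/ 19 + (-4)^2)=2460/ 133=18.50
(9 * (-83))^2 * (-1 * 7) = -3906063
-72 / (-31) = 72 / 31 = 2.32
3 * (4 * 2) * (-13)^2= 4056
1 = 1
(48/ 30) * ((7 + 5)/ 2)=48/ 5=9.60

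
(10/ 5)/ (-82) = -1/ 41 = -0.02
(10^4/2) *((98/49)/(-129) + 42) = 27080000/129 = 209922.48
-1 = -1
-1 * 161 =-161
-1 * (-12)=12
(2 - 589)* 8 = -4696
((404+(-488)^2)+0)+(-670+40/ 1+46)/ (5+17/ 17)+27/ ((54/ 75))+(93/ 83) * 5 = 118769897/ 498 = 238493.77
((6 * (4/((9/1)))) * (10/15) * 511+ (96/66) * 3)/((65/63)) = 632576/715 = 884.72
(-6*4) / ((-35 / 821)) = 19704 / 35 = 562.97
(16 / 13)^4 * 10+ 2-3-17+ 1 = 169823 / 28561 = 5.95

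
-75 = -75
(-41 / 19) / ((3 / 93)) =-1271 / 19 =-66.89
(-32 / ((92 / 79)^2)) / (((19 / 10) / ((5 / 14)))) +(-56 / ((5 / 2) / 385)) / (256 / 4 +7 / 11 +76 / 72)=-124197070414 / 915133499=-135.71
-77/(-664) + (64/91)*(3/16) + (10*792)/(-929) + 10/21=-7.80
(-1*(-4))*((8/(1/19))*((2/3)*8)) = 9728/3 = 3242.67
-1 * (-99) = 99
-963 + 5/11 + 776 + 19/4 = -7999/44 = -181.80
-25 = -25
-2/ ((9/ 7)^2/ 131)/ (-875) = 1834/ 10125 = 0.18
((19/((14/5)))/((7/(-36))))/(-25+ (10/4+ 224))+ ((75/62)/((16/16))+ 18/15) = 441639/197470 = 2.24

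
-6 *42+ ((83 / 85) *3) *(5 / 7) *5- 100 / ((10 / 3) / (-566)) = 16738.46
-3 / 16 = -0.19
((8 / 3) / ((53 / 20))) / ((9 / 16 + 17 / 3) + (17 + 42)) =2560 / 165943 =0.02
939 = 939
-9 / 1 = -9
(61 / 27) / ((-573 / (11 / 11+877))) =-3.46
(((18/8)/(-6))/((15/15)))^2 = 9/64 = 0.14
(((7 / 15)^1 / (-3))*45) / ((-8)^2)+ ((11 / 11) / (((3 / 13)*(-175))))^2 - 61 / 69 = -402806857 / 405720000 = -0.99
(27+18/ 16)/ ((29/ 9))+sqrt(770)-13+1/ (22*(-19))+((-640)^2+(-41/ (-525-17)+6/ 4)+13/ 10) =sqrt(770)+26911136034067/ 65701240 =409626.35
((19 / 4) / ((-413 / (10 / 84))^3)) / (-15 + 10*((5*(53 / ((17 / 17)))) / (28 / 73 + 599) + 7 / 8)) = 1385575 / 22273502596611336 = 0.00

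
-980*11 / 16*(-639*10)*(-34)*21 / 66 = -93150225 / 2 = -46575112.50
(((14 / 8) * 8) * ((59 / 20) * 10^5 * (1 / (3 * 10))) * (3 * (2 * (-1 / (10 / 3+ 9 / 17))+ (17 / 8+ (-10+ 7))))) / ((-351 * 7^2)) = 16188125 / 484029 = 33.44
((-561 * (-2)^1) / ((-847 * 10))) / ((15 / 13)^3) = -37349 / 433125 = -0.09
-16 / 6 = -8 / 3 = -2.67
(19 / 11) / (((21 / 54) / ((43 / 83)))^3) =8810011656 / 2157352351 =4.08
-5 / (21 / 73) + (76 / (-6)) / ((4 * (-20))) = -14467 / 840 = -17.22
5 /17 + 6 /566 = 1466 /4811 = 0.30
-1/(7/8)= -1.14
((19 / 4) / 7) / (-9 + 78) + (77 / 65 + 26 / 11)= 4915069 / 1381380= 3.56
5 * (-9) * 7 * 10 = -3150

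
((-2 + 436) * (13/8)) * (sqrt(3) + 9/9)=2821/4 + 2821 * sqrt(3)/4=1926.78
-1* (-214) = 214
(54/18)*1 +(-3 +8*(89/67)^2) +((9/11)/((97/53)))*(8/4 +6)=84743680/4789763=17.69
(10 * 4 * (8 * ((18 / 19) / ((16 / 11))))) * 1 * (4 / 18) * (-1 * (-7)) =6160 / 19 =324.21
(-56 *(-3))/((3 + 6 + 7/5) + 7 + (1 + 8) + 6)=140/27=5.19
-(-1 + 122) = -121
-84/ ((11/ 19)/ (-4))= 6384/ 11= 580.36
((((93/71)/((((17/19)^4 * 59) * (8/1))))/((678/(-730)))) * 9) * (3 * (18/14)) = -358323453945/2213973999832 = -0.16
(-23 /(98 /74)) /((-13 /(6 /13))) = 5106 /8281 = 0.62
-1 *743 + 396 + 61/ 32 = -345.09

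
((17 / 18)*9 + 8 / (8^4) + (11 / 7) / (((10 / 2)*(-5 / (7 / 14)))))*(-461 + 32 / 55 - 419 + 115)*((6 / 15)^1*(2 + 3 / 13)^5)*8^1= -654488473832179313 / 571791220000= -1144628.41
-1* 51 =-51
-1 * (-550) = 550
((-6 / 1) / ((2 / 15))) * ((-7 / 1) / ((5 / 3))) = 189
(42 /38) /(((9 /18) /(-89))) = -3738 /19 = -196.74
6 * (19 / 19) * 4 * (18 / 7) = 432 / 7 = 61.71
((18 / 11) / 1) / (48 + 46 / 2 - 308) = -6 / 869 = -0.01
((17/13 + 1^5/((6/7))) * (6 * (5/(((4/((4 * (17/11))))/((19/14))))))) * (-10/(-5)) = 311695/1001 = 311.38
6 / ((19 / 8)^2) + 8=3272 / 361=9.06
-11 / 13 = -0.85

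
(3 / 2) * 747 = 2241 / 2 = 1120.50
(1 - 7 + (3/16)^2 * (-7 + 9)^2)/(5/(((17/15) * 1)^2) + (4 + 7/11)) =-397375/578432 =-0.69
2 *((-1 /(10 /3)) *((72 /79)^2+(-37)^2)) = -25647339 /31205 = -821.90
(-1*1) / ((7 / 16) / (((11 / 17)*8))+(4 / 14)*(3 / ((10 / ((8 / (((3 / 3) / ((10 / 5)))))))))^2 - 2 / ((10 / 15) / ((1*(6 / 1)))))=246400 / 2792359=0.09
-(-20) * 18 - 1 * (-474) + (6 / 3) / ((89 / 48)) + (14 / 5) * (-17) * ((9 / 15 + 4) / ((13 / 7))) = 20744348 / 28925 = 717.18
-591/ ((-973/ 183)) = 108153/ 973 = 111.15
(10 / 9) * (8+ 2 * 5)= 20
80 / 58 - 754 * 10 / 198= -105370 / 2871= -36.70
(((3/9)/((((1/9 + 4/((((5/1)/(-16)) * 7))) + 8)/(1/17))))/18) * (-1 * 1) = -35/201858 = -0.00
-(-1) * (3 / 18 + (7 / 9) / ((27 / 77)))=1159 / 486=2.38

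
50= 50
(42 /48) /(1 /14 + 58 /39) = 1911 /3404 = 0.56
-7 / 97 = -0.07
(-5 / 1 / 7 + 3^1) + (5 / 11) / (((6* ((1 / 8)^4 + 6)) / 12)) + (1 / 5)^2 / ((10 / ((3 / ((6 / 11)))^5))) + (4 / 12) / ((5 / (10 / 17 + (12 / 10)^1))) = 357500233661 / 15757368000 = 22.69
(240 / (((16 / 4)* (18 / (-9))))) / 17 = -30 / 17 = -1.76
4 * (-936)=-3744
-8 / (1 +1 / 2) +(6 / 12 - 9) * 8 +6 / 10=-1091 / 15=-72.73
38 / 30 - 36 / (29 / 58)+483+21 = 6499 / 15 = 433.27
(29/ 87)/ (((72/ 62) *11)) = 31/ 1188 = 0.03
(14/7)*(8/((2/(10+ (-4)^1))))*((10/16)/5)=6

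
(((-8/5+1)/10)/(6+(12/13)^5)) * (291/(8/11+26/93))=-3565526679/1371445000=-2.60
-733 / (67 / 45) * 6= -197910 / 67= -2953.88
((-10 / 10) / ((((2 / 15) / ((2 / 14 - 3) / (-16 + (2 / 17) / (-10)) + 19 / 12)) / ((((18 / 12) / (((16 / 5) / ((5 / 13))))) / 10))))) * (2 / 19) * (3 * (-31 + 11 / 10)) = 208462455 / 92678656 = 2.25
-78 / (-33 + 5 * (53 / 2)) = -156 / 199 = -0.78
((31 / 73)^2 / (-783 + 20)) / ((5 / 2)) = -1922 / 20330135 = -0.00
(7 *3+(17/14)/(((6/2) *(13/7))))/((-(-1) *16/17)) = 28135/1248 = 22.54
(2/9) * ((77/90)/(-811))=-77/328455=-0.00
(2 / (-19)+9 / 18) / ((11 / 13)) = 195 / 418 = 0.47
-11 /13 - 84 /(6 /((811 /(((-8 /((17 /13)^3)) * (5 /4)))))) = 27881806 /10985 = 2538.17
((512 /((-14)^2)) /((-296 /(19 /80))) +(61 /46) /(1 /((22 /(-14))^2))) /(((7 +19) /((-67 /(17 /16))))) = -365715748 /46077395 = -7.94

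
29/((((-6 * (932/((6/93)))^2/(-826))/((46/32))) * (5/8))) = 275471/6260607480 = 0.00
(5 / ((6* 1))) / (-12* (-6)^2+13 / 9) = -3 / 1550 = -0.00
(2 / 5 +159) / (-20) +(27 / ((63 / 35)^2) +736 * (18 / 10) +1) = 397849 / 300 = 1326.16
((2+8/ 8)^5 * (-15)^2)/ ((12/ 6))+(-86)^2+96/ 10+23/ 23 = 347441/ 10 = 34744.10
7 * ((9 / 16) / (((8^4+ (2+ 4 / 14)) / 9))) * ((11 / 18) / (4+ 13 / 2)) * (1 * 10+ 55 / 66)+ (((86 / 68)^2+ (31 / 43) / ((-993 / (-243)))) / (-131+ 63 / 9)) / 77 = 616432075931 / 117059384561152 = 0.01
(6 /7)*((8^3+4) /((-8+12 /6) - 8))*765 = -1184220 /49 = -24167.76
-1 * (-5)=5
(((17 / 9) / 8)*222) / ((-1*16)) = -629 / 192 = -3.28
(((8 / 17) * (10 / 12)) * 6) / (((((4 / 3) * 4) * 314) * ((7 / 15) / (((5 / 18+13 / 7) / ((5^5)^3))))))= 269 / 1277158203125000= 0.00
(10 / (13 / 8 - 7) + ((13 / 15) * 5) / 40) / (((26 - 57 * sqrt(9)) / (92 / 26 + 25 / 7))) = 5849527 / 68086200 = 0.09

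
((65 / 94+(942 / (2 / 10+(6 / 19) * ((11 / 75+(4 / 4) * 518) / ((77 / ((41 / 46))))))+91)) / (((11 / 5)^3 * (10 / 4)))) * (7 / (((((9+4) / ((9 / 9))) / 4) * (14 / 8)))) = 5978103751600 / 238760238431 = 25.04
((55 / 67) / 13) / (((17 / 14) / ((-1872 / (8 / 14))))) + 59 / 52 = -10022879 / 59228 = -169.23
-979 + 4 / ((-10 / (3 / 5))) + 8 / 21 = -978.86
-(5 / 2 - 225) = 445 / 2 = 222.50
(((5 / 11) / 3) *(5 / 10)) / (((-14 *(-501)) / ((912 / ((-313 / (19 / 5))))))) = -1444 / 12074601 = -0.00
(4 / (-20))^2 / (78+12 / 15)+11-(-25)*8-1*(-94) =600851 / 1970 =305.00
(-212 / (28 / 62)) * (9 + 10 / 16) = -18073 / 4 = -4518.25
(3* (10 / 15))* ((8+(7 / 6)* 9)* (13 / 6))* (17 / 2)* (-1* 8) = -16354 / 3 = -5451.33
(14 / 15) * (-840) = -784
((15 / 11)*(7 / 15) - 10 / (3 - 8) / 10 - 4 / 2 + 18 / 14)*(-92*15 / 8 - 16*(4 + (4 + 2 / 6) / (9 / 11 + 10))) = -29.65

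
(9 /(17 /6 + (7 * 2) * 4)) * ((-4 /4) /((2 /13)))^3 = -59319 /1412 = -42.01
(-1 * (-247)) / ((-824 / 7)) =-1729 / 824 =-2.10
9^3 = 729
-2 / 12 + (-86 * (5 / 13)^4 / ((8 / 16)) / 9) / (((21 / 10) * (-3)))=-3248029 / 32388174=-0.10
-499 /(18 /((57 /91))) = -9481 /546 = -17.36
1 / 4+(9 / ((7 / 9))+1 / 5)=12.02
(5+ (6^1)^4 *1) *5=6505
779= 779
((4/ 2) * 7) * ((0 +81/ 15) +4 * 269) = 75698/ 5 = 15139.60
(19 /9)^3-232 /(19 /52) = -8664335 /13851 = -625.54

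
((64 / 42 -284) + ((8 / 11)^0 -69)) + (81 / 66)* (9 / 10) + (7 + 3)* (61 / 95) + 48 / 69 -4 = -699067949 / 2018940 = -346.25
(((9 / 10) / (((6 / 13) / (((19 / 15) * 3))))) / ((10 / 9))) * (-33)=-220077 / 1000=-220.08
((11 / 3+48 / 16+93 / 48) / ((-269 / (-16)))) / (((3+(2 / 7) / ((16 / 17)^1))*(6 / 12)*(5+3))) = 5782 / 149295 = 0.04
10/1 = 10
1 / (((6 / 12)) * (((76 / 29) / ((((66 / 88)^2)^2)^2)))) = 190269 / 2490368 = 0.08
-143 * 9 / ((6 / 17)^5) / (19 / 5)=-1015197755 / 16416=-61841.97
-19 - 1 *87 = -106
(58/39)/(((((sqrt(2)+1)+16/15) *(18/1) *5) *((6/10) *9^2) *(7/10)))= 44950/101697687-7250 *sqrt(2)/33899229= 0.00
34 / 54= 17 / 27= 0.63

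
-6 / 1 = -6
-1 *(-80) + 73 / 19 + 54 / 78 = 20880 / 247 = 84.53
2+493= 495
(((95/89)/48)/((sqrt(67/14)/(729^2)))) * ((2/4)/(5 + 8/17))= 95364135 * sqrt(938)/5915296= 493.75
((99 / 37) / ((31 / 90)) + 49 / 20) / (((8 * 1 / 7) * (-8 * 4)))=-1640821 / 5872640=-0.28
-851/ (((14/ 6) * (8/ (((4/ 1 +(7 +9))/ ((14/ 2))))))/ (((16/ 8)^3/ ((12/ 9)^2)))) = -114885/ 196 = -586.15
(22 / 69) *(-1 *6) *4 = -176 / 23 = -7.65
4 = 4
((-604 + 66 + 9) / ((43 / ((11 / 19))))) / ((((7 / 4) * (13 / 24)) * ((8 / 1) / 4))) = -279312 / 74347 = -3.76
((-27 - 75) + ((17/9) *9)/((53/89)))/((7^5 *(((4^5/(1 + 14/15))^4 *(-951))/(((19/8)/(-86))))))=-52315453727/32441422396319281635655680000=-0.00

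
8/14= 4/7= 0.57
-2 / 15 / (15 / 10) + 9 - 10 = -49 / 45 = -1.09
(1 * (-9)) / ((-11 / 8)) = 72 / 11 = 6.55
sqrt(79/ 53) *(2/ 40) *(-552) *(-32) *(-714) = -769897.45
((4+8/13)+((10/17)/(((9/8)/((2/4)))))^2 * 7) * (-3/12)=-387535/304317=-1.27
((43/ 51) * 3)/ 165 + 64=179563/ 2805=64.02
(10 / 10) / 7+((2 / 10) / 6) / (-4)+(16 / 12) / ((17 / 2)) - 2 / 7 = 27 / 4760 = 0.01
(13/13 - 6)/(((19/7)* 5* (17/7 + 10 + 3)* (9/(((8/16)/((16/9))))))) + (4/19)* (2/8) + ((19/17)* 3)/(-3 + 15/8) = -3269057/1116288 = -2.93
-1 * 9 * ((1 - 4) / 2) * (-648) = -8748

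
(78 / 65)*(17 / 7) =102 / 35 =2.91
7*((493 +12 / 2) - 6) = 3451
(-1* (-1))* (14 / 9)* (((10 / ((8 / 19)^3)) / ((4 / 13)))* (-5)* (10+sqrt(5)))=-41435.41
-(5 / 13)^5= -3125 / 371293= -0.01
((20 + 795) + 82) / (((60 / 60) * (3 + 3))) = 299 / 2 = 149.50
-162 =-162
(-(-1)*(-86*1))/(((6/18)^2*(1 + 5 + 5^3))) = -774/131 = -5.91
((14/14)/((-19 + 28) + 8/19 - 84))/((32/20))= -0.01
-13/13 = -1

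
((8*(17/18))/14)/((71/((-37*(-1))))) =1258/4473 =0.28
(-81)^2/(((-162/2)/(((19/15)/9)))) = -57/5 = -11.40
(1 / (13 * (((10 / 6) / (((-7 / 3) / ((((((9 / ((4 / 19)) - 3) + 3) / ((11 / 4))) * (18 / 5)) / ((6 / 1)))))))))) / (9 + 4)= -77 / 86697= -0.00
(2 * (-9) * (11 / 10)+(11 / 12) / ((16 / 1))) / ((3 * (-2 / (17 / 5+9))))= 40.80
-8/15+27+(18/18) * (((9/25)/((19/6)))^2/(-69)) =412033459/15568125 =26.47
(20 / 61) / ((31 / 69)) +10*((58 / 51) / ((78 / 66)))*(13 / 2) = 63.28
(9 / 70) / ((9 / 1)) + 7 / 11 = 0.65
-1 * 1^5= -1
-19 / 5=-3.80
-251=-251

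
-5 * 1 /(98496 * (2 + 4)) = -5 /590976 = -0.00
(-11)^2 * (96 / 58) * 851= 4942608 / 29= 170434.76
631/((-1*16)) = -631/16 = -39.44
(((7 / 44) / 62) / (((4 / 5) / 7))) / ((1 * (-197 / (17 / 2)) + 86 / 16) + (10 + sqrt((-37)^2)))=0.00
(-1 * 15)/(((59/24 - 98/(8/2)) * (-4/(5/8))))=-225/2116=-0.11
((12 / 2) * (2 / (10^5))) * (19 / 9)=19 / 75000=0.00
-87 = -87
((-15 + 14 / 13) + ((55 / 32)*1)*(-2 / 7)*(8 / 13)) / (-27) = 863 / 1638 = 0.53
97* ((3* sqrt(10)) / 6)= 97* sqrt(10) / 2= 153.37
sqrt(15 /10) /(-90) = -sqrt(6) /180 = -0.01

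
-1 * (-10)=10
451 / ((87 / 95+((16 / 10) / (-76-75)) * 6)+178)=2.52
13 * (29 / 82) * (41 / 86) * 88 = 8294 / 43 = 192.88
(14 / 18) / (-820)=-7 / 7380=-0.00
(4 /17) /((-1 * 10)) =-2 /85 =-0.02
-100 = -100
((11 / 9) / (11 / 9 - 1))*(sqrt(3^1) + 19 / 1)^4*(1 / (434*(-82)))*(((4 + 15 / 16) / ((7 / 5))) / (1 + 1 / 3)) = -445888245 / 7971712 - 3219645*sqrt(3) / 284704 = -75.52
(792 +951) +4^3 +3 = 1810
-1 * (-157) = 157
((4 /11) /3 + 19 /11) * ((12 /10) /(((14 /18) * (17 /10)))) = 2196 /1309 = 1.68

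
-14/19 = -0.74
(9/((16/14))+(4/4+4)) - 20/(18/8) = 287/72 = 3.99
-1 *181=-181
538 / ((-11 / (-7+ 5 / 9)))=315.19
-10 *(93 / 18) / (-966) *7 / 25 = 31 / 2070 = 0.01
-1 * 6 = -6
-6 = -6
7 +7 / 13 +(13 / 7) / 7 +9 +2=11978 / 637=18.80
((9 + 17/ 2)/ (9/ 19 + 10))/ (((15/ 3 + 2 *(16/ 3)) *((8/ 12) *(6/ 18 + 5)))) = 17955/ 598592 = 0.03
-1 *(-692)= 692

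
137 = 137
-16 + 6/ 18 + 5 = -32/ 3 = -10.67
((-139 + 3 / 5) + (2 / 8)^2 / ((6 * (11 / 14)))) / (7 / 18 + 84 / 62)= -33976713 / 428120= -79.36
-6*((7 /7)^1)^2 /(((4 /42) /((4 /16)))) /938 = -9 /536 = -0.02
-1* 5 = -5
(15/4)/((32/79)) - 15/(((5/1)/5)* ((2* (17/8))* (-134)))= 1353555/145792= 9.28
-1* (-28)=28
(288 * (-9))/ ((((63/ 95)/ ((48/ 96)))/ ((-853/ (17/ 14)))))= 23338080/ 17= 1372828.24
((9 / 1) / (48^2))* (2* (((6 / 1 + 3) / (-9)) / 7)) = -1 / 896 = -0.00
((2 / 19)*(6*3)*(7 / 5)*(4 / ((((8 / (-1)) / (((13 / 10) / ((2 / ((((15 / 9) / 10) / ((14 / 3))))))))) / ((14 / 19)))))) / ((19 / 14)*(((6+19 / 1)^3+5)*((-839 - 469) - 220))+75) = 637 / 910059159500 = 0.00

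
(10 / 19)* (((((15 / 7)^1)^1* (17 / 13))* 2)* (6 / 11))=30600 / 19019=1.61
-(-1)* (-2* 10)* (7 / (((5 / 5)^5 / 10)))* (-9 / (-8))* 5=-7875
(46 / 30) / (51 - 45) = 23 / 90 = 0.26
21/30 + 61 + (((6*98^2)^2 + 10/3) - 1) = 99615763201/30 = 3320525440.03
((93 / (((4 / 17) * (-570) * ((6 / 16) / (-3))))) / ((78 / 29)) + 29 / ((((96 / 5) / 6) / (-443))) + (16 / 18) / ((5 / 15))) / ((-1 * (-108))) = -26412259 / 711360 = -37.13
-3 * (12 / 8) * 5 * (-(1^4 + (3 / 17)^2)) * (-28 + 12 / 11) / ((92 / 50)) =-24808500 / 73117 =-339.30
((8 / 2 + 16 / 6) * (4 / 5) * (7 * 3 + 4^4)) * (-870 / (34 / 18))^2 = 90573681600 / 289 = 313403742.56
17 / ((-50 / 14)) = -119 / 25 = -4.76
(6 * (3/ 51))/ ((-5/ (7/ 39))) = -14/ 1105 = -0.01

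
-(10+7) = -17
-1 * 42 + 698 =656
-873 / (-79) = 873 / 79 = 11.05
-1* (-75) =75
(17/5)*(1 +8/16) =51/10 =5.10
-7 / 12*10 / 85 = -7 / 102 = -0.07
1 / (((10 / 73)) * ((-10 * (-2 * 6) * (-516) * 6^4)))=-73 / 802483200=-0.00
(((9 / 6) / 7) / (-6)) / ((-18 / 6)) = 1 / 84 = 0.01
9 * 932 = 8388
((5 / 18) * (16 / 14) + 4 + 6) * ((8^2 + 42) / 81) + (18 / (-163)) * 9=10404014 / 831789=12.51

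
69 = 69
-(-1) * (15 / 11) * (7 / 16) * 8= 105 / 22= 4.77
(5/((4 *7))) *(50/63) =125/882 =0.14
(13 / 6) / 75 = 13 / 450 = 0.03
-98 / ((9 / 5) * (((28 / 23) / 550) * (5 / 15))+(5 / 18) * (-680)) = 13946625 / 26881061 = 0.52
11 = 11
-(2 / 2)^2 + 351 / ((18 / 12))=233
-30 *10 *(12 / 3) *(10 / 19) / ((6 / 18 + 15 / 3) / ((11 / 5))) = -4950 / 19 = -260.53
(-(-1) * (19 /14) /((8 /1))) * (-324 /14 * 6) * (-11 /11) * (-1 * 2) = -4617 /98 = -47.11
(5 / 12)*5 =25 / 12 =2.08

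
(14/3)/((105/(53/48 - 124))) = -5899/1080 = -5.46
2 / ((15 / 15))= 2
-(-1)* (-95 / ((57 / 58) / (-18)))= 1740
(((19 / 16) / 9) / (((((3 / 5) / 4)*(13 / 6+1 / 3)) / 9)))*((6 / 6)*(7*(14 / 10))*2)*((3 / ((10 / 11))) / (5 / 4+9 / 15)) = 20482 / 185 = 110.71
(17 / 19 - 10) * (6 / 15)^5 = -5536 / 59375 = -0.09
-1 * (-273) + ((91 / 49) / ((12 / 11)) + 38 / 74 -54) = 687539 / 3108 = 221.22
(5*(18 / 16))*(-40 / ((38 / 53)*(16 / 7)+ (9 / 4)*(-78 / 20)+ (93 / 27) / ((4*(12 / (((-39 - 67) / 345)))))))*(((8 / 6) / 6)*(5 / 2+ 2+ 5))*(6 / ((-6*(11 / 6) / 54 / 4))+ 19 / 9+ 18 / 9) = -7545.28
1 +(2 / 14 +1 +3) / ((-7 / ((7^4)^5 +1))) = -2313975722630748009 / 49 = -47223994339403020.59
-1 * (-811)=811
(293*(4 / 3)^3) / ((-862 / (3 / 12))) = -2344 / 11637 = -0.20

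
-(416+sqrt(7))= -416-sqrt(7)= -418.65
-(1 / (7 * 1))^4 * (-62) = 62 / 2401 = 0.03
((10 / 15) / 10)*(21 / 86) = 7 / 430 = 0.02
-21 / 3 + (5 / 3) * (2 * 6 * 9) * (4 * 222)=159833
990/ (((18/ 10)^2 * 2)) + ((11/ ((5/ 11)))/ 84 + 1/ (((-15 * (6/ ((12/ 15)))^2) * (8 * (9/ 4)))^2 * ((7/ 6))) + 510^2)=2241120479315657/ 8611312500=260253.07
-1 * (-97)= 97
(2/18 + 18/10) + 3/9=101/45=2.24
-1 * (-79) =79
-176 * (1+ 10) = -1936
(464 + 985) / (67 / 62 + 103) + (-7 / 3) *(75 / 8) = -45619 / 5736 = -7.95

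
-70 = -70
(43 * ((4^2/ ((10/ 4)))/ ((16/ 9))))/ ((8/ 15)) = 1161/ 4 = 290.25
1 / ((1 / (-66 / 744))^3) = -0.00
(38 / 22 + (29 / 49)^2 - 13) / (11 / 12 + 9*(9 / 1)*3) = -3461676 / 77304997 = -0.04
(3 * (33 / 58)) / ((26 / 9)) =891 / 1508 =0.59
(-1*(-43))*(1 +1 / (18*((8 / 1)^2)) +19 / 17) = 1784027 / 19584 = 91.10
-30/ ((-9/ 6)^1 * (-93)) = -20/ 93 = -0.22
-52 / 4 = -13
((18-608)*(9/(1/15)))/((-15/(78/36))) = 11505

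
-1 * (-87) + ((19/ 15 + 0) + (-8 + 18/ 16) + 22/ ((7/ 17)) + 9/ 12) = 113879/ 840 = 135.57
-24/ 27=-8/ 9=-0.89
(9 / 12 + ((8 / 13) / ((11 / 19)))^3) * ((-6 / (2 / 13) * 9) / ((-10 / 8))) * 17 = 10474312527 / 1124695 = 9313.02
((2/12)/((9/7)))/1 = 7/54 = 0.13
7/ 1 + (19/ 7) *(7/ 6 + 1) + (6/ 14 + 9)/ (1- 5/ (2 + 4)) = 2917/ 42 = 69.45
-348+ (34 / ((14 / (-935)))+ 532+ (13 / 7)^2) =-102080 / 49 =-2083.27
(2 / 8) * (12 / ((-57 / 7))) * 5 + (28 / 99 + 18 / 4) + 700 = 2644463 / 3762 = 702.94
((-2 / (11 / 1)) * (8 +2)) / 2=-10 / 11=-0.91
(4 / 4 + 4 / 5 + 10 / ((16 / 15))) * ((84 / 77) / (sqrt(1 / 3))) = 21.12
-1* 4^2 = -16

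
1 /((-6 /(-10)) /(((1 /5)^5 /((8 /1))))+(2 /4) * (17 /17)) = 2 /30001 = 0.00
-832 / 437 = -1.90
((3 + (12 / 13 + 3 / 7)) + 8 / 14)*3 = 192 / 13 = 14.77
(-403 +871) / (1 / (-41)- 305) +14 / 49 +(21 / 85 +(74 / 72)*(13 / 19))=-58397177 / 195757380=-0.30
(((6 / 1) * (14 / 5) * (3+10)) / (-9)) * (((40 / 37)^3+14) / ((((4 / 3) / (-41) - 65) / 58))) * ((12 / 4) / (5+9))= 143405470728 / 2025866735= 70.79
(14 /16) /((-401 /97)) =-679 /3208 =-0.21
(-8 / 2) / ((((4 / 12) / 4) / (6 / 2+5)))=-384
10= 10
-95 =-95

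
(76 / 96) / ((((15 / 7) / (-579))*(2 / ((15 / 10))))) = -160.43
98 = 98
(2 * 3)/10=3/5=0.60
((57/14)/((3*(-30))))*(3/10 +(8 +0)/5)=-361/4200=-0.09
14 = 14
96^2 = 9216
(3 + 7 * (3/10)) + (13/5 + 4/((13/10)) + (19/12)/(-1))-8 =1.19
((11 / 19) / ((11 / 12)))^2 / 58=72 / 10469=0.01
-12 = -12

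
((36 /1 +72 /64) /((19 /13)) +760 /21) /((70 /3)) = 196601 /74480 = 2.64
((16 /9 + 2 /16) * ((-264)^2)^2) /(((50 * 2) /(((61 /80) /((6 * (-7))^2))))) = 244709674 /6125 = 39952.60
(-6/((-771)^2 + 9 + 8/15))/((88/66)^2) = -405/71334064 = -0.00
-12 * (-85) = 1020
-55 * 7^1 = -385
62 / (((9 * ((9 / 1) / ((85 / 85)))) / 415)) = 25730 / 81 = 317.65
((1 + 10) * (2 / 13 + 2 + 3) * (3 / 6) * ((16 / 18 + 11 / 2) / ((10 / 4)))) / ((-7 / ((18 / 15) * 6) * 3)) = -33902 / 1365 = -24.84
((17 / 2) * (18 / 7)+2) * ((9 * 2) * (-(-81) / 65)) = 243486 / 455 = 535.13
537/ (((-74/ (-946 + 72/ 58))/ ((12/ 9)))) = 9808484/ 1073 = 9141.18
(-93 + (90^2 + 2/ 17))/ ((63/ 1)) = 136121/ 1071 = 127.10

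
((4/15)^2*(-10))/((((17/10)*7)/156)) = -3328/357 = -9.32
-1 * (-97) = 97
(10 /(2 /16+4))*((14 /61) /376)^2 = 245 /271249737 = 0.00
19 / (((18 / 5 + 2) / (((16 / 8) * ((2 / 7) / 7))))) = 95 / 343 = 0.28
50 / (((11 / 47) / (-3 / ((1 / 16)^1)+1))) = -110450 / 11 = -10040.91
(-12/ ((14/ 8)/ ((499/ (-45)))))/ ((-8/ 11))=-10978/ 105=-104.55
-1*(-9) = 9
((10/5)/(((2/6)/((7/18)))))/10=7/30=0.23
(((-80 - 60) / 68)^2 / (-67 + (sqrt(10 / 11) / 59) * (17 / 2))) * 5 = -0.32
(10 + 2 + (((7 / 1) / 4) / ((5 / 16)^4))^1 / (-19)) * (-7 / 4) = -48671 / 11875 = -4.10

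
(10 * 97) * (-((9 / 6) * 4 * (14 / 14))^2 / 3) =-11640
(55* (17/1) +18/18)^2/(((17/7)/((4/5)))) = 24530688/85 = 288596.33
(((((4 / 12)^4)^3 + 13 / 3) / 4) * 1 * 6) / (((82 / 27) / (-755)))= -434674640 / 269001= -1615.88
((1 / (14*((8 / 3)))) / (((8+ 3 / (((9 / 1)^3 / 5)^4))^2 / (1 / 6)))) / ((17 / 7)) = 8862938119652501095929 / 308572054085960371187244064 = 0.00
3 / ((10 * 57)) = 1 / 190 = 0.01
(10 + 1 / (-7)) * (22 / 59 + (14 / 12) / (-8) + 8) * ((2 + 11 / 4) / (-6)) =-10181663 / 158592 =-64.20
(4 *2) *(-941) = -7528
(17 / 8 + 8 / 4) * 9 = 297 / 8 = 37.12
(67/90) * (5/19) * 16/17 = 536/2907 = 0.18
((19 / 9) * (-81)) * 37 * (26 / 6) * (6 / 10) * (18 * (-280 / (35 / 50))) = 118441440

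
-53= -53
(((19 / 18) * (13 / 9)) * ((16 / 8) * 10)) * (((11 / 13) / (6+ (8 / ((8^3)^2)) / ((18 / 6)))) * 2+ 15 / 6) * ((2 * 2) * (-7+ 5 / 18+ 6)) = -21076016494 / 85996485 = -245.08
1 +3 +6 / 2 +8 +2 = 17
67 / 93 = 0.72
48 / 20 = 12 / 5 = 2.40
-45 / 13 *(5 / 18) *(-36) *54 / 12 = 2025 / 13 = 155.77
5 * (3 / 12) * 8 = 10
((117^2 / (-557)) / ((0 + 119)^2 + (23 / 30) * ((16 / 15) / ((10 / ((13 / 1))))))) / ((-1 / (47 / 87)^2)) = 3779875125 / 7463288652277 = 0.00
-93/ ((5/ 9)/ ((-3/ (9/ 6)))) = 1674/ 5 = 334.80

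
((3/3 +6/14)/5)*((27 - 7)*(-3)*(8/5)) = -192/7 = -27.43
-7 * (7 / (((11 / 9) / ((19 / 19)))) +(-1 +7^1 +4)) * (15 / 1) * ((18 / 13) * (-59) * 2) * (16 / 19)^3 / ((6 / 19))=26338959360 / 51623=510217.53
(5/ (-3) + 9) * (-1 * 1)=-22/ 3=-7.33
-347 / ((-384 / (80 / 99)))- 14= -31529 / 2376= -13.27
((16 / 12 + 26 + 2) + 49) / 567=235 / 1701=0.14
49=49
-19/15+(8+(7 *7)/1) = 836/15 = 55.73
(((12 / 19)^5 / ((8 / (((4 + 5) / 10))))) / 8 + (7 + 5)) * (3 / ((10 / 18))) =4011752772 / 61902475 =64.81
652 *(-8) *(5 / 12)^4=-101875 / 648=-157.21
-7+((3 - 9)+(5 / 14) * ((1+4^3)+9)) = 94 / 7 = 13.43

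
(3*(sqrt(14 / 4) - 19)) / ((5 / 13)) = -741 / 5 + 39*sqrt(14) / 10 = -133.61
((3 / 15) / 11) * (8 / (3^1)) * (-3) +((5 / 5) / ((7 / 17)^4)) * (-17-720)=-3385542943 / 132055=-25637.37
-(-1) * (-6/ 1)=-6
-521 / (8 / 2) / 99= -521 / 396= -1.32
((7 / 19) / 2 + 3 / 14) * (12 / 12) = 53 / 133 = 0.40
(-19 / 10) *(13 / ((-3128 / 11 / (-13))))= -35321 / 31280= -1.13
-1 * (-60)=60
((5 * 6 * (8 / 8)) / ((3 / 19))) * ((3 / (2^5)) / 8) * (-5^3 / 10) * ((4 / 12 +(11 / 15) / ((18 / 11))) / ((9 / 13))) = -1302925 / 41472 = -31.42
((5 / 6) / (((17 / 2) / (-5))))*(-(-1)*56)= -1400 / 51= -27.45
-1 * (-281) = 281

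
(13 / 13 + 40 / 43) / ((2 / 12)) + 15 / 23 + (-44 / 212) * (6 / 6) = 630368 / 52417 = 12.03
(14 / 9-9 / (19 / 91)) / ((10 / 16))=-11368 / 171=-66.48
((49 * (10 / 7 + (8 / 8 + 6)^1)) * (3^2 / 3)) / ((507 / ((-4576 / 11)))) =-13216 / 13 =-1016.62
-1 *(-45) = 45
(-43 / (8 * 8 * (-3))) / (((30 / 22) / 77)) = 36421 / 2880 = 12.65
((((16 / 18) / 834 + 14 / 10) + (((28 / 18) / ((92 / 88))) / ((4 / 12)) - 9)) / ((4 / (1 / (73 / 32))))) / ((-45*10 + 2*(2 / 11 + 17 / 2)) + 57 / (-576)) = 7620783104 / 9598298894865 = 0.00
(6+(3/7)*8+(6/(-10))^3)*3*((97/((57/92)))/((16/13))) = 233793183/66500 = 3515.69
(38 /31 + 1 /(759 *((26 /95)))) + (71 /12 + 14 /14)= 3322757 /407836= 8.15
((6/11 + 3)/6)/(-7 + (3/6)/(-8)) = -104/1243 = -0.08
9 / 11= 0.82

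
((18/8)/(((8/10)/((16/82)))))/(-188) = -0.00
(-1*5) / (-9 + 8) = 5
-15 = -15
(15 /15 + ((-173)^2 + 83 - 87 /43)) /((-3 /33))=-14195192 /43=-330120.74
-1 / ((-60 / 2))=1 / 30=0.03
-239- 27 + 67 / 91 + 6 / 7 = -264.41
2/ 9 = 0.22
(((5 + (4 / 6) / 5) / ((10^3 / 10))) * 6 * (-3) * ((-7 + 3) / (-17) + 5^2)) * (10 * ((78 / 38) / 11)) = -351351 / 8075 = -43.51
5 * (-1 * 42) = -210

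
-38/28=-19/14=-1.36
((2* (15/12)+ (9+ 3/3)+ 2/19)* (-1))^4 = 52643172481/2085136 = 25246.88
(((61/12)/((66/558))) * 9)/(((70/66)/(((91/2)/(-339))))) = -221247/4520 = -48.95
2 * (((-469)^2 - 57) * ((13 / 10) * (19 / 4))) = 13579072 / 5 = 2715814.40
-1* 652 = -652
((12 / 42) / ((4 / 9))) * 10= 45 / 7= 6.43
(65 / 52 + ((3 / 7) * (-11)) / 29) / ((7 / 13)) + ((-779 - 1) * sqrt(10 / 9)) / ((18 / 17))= 11479 / 5684 - 2210 * sqrt(10) / 9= -774.50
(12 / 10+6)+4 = 56 / 5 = 11.20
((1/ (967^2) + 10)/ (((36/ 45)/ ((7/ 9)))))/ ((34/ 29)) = 9491154365/ 1144548936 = 8.29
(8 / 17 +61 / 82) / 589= 1693 / 821066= 0.00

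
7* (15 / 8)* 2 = 105 / 4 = 26.25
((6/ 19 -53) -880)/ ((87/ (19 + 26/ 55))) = -575127/ 2755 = -208.76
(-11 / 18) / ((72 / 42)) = -77 / 216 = -0.36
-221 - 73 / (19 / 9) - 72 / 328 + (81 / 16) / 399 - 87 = -29907373 / 87248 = -342.79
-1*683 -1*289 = -972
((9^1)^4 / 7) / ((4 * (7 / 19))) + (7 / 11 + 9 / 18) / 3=4116197 / 6468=636.39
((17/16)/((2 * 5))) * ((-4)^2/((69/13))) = 221/690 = 0.32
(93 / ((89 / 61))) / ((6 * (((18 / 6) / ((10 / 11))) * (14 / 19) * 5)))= 35929 / 41118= 0.87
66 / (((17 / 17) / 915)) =60390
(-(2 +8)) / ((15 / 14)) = -28 / 3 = -9.33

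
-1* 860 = -860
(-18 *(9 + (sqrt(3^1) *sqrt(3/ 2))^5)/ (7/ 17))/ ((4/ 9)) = -334611 *sqrt(2)/ 112 - 12393/ 14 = -5110.32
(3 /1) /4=3 /4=0.75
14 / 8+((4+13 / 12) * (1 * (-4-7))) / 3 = -152 / 9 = -16.89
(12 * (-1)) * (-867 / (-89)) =-10404 / 89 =-116.90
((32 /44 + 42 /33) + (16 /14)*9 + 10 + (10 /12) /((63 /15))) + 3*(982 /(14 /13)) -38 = 48961 /18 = 2720.06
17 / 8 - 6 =-31 / 8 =-3.88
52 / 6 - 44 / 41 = 934 / 123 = 7.59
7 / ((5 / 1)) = 7 / 5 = 1.40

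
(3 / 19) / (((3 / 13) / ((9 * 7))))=819 / 19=43.11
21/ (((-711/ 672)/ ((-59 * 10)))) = 925120/ 79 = 11710.38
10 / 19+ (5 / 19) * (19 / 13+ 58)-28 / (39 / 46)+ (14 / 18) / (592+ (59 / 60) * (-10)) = -6230519 / 369759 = -16.85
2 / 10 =1 / 5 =0.20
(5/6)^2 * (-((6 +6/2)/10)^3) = -81/160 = -0.51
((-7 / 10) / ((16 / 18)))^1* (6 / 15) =-63 / 200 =-0.32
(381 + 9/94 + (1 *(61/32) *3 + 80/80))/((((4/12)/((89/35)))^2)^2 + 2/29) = 85963663711628757/15352472795168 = 5599.34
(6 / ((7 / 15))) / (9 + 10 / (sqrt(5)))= 810 / 427 - 180 * sqrt(5) / 427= 0.95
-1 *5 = -5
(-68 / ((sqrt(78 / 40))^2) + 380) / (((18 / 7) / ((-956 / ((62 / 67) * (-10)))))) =150874486 / 10881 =13865.87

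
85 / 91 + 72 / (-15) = -1759 / 455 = -3.87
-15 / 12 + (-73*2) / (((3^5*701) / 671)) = -1.83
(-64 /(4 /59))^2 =891136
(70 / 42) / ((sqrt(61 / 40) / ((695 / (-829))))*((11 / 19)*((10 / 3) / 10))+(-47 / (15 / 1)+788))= 1204163950*sqrt(610) / 38669719765676139+1346152033000 / 633929832224199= 0.00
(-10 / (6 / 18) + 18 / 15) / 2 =-72 / 5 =-14.40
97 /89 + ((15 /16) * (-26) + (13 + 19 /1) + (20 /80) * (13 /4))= 13567 /1424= 9.53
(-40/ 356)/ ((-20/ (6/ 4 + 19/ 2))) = 0.06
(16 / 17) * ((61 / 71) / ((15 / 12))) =3904 / 6035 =0.65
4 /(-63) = -0.06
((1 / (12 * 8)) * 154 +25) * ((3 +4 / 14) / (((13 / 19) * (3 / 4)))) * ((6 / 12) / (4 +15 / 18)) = 558049 / 31668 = 17.62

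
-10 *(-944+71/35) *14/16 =8242.25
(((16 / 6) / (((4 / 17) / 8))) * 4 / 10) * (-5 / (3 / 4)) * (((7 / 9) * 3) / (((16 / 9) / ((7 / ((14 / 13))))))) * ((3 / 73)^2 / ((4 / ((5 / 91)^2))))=-1275 / 484939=-0.00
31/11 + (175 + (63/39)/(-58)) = 1474593/8294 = 177.79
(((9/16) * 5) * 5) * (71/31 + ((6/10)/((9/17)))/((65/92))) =353127/6448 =54.77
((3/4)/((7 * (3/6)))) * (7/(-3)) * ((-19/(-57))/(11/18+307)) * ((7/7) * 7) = -3/791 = -0.00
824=824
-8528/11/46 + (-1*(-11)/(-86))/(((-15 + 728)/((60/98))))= -278513503/16525201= -16.85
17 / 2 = 8.50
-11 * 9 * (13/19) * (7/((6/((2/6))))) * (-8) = 4004/19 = 210.74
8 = 8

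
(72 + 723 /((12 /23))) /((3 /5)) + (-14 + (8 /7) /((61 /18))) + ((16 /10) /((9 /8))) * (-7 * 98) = 110699623 /76860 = 1440.28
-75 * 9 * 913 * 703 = -433241325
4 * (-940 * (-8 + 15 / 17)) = 454960 / 17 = 26762.35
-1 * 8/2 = -4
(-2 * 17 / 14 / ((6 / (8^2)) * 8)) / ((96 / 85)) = -1445 / 504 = -2.87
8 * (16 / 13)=128 / 13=9.85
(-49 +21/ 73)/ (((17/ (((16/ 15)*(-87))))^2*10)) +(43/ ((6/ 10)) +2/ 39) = -7553016607/ 102847875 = -73.44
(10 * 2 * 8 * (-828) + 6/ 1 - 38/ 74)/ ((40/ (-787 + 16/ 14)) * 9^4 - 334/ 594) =8008149121929/ 20221662799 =396.02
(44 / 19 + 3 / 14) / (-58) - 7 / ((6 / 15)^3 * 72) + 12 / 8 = -139339 / 2221632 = -0.06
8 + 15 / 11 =103 / 11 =9.36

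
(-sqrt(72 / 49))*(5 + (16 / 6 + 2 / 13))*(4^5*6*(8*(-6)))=179896320*sqrt(2) / 91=2795734.24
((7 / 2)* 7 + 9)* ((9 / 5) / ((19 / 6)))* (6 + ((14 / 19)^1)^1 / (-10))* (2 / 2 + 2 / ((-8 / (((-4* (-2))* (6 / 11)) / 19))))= 106.37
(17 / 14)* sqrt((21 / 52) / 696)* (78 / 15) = 17* sqrt(5278) / 8120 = 0.15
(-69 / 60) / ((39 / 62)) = -713 / 390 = -1.83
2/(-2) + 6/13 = -7/13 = -0.54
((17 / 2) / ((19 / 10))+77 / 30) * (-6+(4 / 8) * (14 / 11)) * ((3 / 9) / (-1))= 236767 / 18810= 12.59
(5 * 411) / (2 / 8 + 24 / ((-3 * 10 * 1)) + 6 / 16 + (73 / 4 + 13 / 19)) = 1561800 / 14257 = 109.55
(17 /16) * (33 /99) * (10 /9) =85 /216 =0.39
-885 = -885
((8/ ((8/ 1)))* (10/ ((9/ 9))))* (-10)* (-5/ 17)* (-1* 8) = -4000/ 17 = -235.29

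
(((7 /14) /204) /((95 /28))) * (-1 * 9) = -21 /3230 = -0.01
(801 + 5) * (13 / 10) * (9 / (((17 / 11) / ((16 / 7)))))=13947.19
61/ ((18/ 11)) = 671/ 18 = 37.28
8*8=64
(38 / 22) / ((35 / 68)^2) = 87856 / 13475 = 6.52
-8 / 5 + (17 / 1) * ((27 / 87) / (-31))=-7957 / 4495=-1.77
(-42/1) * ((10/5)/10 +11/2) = -1197/5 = -239.40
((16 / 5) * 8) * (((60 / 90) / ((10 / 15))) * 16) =2048 / 5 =409.60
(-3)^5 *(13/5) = -3159/5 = -631.80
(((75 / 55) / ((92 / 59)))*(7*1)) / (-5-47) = -6195 / 52624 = -0.12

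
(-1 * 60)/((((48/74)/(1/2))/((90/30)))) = -138.75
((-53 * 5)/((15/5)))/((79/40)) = -10600/237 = -44.73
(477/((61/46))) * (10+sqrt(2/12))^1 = 3657 * sqrt(6)/61+219420/61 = 3743.90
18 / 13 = 1.38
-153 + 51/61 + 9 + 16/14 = -60643/427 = -142.02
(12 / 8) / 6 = 1 / 4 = 0.25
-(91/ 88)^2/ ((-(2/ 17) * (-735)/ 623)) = -1789879/ 232320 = -7.70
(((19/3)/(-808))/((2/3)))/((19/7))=-7/1616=-0.00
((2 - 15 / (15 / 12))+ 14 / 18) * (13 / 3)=-1079 / 27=-39.96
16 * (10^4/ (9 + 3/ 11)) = 17254.90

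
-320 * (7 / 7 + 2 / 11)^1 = -4160 / 11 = -378.18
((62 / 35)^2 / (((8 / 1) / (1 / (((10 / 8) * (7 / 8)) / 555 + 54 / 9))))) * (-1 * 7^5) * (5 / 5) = -585410448 / 532975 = -1098.38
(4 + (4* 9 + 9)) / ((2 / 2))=49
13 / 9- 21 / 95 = 1046 / 855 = 1.22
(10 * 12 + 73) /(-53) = -193 /53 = -3.64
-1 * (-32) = 32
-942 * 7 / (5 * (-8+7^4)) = -0.55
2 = 2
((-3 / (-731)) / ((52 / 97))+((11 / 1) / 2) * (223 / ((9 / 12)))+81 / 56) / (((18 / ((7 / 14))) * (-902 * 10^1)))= -237557969 / 47128798080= -0.01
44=44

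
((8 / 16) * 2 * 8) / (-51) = -8 / 51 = -0.16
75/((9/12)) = 100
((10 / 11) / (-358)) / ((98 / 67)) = -335 / 192962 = -0.00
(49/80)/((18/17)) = 833/1440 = 0.58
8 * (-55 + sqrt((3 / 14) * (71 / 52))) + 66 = -374 + 2 * sqrt(38766) / 91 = -369.67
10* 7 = 70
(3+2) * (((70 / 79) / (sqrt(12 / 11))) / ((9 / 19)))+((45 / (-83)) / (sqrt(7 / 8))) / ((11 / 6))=-540 * sqrt(14) / 6391+3325 * sqrt(33) / 2133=8.64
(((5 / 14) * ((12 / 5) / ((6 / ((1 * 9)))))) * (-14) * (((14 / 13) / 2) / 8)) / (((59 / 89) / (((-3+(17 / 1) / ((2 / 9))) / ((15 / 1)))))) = -274743 / 30680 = -8.96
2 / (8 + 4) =1 / 6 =0.17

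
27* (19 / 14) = 513 / 14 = 36.64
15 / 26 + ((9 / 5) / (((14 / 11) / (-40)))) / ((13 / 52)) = -41079 / 182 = -225.71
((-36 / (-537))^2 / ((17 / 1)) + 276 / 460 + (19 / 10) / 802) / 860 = 2632586087 / 3756884148400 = 0.00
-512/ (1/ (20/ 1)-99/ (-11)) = -56.57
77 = 77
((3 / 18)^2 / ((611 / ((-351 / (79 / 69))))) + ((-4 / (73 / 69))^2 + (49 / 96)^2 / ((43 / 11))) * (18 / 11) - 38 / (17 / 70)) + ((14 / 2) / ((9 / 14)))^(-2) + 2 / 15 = -389736605538354601147 / 2933824369478069760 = -132.84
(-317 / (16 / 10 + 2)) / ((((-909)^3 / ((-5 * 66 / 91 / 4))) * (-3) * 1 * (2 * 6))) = 87175 / 29526827632848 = 0.00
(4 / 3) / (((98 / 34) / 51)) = 23.59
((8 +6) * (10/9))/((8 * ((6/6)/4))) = 70/9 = 7.78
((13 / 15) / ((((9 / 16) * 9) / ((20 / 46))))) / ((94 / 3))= 208 / 87561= 0.00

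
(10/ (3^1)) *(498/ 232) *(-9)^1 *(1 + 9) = -18675/ 29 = -643.97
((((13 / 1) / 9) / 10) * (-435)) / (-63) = 377 / 378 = 1.00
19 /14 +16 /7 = 3.64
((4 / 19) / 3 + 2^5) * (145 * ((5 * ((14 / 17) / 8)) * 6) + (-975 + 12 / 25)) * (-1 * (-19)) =-136404446 / 425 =-320951.64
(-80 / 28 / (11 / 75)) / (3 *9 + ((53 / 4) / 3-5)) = -18000 / 24409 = -0.74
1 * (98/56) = 7/4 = 1.75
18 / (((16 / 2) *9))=1 / 4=0.25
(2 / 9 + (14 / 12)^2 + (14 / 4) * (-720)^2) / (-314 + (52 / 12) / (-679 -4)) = -14870835377 / 2573596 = -5778.23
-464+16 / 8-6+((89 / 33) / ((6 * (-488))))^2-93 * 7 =-10447204855823 / 9336197376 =-1119.00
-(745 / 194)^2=-555025 / 37636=-14.75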